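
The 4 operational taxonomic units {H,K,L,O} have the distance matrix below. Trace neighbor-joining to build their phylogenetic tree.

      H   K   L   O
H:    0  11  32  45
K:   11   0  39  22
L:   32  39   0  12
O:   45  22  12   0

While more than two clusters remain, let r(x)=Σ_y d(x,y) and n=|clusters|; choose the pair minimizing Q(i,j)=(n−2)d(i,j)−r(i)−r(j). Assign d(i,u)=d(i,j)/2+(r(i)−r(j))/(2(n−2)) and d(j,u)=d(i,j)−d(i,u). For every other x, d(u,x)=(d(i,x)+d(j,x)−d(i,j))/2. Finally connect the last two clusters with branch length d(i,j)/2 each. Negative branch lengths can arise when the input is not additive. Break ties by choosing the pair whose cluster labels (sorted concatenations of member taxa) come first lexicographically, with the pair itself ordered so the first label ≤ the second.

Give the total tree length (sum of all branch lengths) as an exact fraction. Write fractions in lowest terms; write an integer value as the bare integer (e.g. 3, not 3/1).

46

1. join H+K (d=11, Q=-138) ⇒ HK; edges |H|=19/2, |K|=3/2
  updated: d(HK,L)=30, d(HK,O)=28
2. join HK+L (d=30, Q=-70) ⇒ HKL; edges |HK|=23, |L|=7
  updated: d(HKL,O)=5
3. join HKL+O (d=5) ⇒ HKLO; edges |HKL|=5/2, |O|=5/2
final tree: (((H:19/2,K:3/2):23,L:7):5/2,O:5/2)
total length: 46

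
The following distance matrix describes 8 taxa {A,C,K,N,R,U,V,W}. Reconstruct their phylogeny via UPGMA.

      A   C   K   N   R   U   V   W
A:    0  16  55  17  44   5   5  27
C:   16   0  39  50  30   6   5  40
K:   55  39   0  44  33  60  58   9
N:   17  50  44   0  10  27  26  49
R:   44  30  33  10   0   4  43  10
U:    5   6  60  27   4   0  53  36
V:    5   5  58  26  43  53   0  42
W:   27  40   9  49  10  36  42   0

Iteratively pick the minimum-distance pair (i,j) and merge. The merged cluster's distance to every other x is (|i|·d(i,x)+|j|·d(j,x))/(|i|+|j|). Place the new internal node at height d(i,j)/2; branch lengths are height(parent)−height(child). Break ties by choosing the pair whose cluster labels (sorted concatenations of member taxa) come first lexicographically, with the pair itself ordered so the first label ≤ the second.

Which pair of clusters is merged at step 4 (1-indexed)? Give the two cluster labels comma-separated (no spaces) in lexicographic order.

AV,C

iteration 1: select R,U (d=4); attach at lengths (2, 2); label the merged cluster RU
  updated: d(A,RU)=49/2, d(C,RU)=18, d(K,RU)=93/2, d(N,RU)=37/2, d(RU,V)=48, d(RU,W)=23
iteration 2: select A,V (d=5); attach at lengths (5/2, 5/2); label the merged cluster AV
  updated: d(AV,C)=21/2, d(AV,K)=113/2, d(AV,N)=43/2, d(AV,RU)=145/4, d(AV,W)=69/2
iteration 3: select K,W (d=9); attach at lengths (9/2, 9/2); label the merged cluster KW
  updated: d(AV,KW)=91/2, d(C,KW)=79/2, d(KW,N)=93/2, d(KW,RU)=139/4
iteration 4: select AV,C (d=21/2); attach at lengths (11/4, 21/4); label the merged cluster ACV
  updated: d(ACV,KW)=87/2, d(ACV,N)=31, d(ACV,RU)=181/6
iteration 5: select N,RU (d=37/2); attach at lengths (37/4, 29/4); label the merged cluster NRU
  updated: d(ACV,NRU)=274/9, d(KW,NRU)=116/3
iteration 6: select ACV,NRU (d=274/9); attach at lengths (359/36, 215/36); label the merged cluster ACNRUV
  updated: d(ACNRUV,KW)=493/12
iteration 7: select ACNRUV,KW (d=493/12); attach at lengths (383/72, 385/24); label the merged cluster ACKNRUVW
final tree: ((((A:5/2,V:5/2):11/4,C:21/4):359/36,(N:37/4,(R:2,U:2):29/4):215/36):383/72,(K:9/2,W:9/2):385/24)
total length: 2873/36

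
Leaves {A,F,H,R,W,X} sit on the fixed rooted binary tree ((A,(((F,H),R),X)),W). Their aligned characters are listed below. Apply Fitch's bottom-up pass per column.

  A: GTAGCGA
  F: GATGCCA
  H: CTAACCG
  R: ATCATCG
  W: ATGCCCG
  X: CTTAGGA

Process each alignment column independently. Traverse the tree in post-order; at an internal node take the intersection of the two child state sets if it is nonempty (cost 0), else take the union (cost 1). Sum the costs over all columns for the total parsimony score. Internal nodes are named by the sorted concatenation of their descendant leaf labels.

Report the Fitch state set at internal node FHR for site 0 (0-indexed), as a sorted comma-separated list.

FH@0: {G} ∪ {C} = {C,G} (union, +1)
FHR@0: {C,G} ∪ {A} = {A,C,G} (union, +1)
FHRX@0: {A,C,G} ∩ {C} = {C} (intersection, +0)
AFHRX@0: {G} ∪ {C} = {C,G} (union, +1)
AFHRWX@0: {C,G} ∪ {A} = {A,C,G} (union, +1)
FH@1: {A} ∪ {T} = {A,T} (union, +1)
FHR@1: {A,T} ∩ {T} = {T} (intersection, +0)
FHRX@1: {T} ∩ {T} = {T} (intersection, +0)
AFHRX@1: {T} ∩ {T} = {T} (intersection, +0)
AFHRWX@1: {T} ∩ {T} = {T} (intersection, +0)
FH@2: {T} ∪ {A} = {A,T} (union, +1)
FHR@2: {A,T} ∪ {C} = {A,C,T} (union, +1)
FHRX@2: {A,C,T} ∩ {T} = {T} (intersection, +0)
AFHRX@2: {A} ∪ {T} = {A,T} (union, +1)
AFHRWX@2: {A,T} ∪ {G} = {A,G,T} (union, +1)
FH@3: {G} ∪ {A} = {A,G} (union, +1)
FHR@3: {A,G} ∩ {A} = {A} (intersection, +0)
FHRX@3: {A} ∩ {A} = {A} (intersection, +0)
AFHRX@3: {G} ∪ {A} = {A,G} (union, +1)
AFHRWX@3: {A,G} ∪ {C} = {A,C,G} (union, +1)
FH@4: {C} ∩ {C} = {C} (intersection, +0)
FHR@4: {C} ∪ {T} = {C,T} (union, +1)
FHRX@4: {C,T} ∪ {G} = {C,G,T} (union, +1)
AFHRX@4: {C} ∩ {C,G,T} = {C} (intersection, +0)
AFHRWX@4: {C} ∩ {C} = {C} (intersection, +0)
FH@5: {C} ∩ {C} = {C} (intersection, +0)
FHR@5: {C} ∩ {C} = {C} (intersection, +0)
FHRX@5: {C} ∪ {G} = {C,G} (union, +1)
AFHRX@5: {G} ∩ {C,G} = {G} (intersection, +0)
AFHRWX@5: {G} ∪ {C} = {C,G} (union, +1)
FH@6: {A} ∪ {G} = {A,G} (union, +1)
FHR@6: {A,G} ∩ {G} = {G} (intersection, +0)
FHRX@6: {G} ∪ {A} = {A,G} (union, +1)
AFHRX@6: {A} ∩ {A,G} = {A} (intersection, +0)
AFHRWX@6: {A} ∪ {G} = {A,G} (union, +1)
per-site changes: [4, 1, 4, 3, 2, 2, 3]; total = 19

A,C,G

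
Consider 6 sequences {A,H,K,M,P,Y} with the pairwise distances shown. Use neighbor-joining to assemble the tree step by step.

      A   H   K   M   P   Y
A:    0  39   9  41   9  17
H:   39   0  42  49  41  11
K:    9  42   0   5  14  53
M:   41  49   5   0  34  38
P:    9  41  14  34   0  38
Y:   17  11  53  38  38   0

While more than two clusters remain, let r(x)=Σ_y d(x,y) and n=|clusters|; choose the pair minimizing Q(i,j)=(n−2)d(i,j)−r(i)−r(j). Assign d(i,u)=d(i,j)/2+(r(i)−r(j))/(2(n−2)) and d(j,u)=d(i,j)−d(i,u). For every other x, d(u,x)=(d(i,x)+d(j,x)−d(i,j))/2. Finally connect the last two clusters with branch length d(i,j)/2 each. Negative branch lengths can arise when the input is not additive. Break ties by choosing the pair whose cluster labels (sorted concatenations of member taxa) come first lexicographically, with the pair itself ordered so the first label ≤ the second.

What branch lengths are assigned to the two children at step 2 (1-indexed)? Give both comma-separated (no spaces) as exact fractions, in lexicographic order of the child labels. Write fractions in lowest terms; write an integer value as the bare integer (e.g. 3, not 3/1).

-11/2,21/2

iteration 1: select H,Y (d=11, Q=-295); attach at lengths (69/8, 19/8); label the merged cluster HY
  updated: d(A,HY)=45/2, d(HY,K)=42, d(HY,M)=38, d(HY,P)=34
iteration 2: select K,M (d=5, Q=-173); attach at lengths (-11/2, 21/2); label the merged cluster KM
  updated: d(A,KM)=45/2, d(HY,KM)=75/2, d(KM,P)=43/2
iteration 3: select A,HY (d=45/2, Q=-103); attach at lengths (5/4, 85/4); label the merged cluster AHY
  updated: d(AHY,KM)=75/4, d(AHY,P)=41/4
iteration 4: select AHY,KM (d=75/4, Q=-101/2); attach at lengths (15/4, 15); label the merged cluster AHKMY
  updated: d(AHKMY,P)=13/2
iteration 5: select AHKMY,P (d=13/2); attach at lengths (13/4, 13/4); label the merged cluster AHKMPY
final tree: (((A:5/4,(H:69/8,Y:19/8):85/4):15/4,(K:-11/2,M:21/2):15):13/4,P:13/4)
total length: 255/4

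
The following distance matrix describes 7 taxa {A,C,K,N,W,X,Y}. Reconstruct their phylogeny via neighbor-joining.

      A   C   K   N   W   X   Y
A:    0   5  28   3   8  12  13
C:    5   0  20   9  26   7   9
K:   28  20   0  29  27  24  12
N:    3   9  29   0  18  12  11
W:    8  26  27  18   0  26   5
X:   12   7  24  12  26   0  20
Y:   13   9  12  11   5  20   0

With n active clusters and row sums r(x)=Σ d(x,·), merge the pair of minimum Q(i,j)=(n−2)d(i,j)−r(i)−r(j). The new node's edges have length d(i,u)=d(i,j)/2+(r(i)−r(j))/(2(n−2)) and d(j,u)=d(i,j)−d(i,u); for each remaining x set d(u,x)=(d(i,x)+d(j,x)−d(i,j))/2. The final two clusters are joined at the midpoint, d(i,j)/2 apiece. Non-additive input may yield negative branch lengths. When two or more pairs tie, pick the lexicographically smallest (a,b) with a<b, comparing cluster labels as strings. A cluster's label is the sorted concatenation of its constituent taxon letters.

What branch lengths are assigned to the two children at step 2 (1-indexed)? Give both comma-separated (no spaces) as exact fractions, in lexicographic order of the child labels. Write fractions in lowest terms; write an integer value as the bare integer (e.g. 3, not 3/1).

227/16,45/16

iteration 1: select W,Y (d=5, Q=-155); attach at lengths (13/2, -3/2); label the merged cluster WY
  updated: d(A,WY)=8, d(C,WY)=15, d(K,WY)=17, d(N,WY)=12, d(WY,X)=41/2
iteration 2: select K,WY (d=17, Q=-245/2); attach at lengths (227/16, 45/16); label the merged cluster KWY
  updated: d(A,KWY)=19/2, d(C,KWY)=9, d(KWY,N)=12, d(KWY,X)=55/4
iteration 3: select A,N (d=3, Q=-113/2); attach at lengths (5/12, 31/12); label the merged cluster AN
  updated: d(AN,C)=11/2, d(AN,KWY)=37/4, d(AN,X)=21/2
iteration 4: select AN,KWY (d=37/4, Q=-155/4); attach at lengths (47/16, 101/16); label the merged cluster AKNWY
  updated: d(AKNWY,C)=21/8, d(AKNWY,X)=15/2
iteration 5: select AKNWY,C (d=21/8, Q=-137/8); attach at lengths (25/16, 17/16); label the merged cluster ACKNWY
  updated: d(ACKNWY,X)=95/16
iteration 6: select ACKNWY,X (d=95/16); attach at lengths (95/32, 95/32); label the merged cluster ACKNWXY
final tree: ((((A:5/12,N:31/12):47/16,(K:227/16,(W:13/2,Y:-3/2):45/16):101/16):25/16,C:17/16):95/32,X:95/32)
total length: 685/16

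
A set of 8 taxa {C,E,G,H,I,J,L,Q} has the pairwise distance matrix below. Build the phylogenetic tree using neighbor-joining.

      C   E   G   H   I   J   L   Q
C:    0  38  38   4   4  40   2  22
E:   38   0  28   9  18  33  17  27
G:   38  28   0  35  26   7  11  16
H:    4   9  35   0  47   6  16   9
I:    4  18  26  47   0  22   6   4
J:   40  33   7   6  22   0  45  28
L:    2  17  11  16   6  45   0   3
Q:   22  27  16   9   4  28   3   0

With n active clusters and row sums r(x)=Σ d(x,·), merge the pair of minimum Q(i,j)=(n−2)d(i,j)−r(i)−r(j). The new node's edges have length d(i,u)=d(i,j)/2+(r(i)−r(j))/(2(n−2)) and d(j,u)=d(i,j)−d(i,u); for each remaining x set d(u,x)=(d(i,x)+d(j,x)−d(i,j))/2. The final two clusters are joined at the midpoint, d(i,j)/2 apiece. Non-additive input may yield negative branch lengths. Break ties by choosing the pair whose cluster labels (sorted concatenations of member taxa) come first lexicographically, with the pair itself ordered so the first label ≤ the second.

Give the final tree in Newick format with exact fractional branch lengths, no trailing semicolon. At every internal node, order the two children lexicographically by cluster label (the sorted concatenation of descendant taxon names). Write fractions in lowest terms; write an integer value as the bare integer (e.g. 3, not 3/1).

step 1: merge (G,J) at d=7, Q=-300; branch lengths G→11/6, J→31/6; new cluster GJ
  updated: d(C,GJ)=71/2, d(E,GJ)=27, d(GJ,H)=17, d(GJ,I)=41/2, d(GJ,L)=49/2, d(GJ,Q)=37/2
step 2: merge (E,H) at d=9, Q=-193; branch lengths E→79/10, H→11/10; new cluster EH
  updated: d(C,EH)=33/2, d(EH,GJ)=35/2, d(EH,I)=28, d(EH,L)=12, d(EH,Q)=27/2
step 3: merge (EH,GJ) at d=35/2, Q=-134; branch lengths EH→41/8, GJ→99/8; new cluster EGHJ
  updated: d(C,EGHJ)=69/4, d(EGHJ,I)=31/2, d(EGHJ,L)=19/2, d(EGHJ,Q)=29/4
step 4: merge (EGHJ,Q) at d=29/4, Q=-64; branch lengths EGHJ→35/6, Q→17/12; new cluster EGHJQ
  updated: d(C,EGHJQ)=16, d(EGHJQ,I)=49/8, d(EGHJQ,L)=21/8
step 5: merge (C,I) at d=4, Q=-241/8; branch lengths C→111/32, I→17/32; new cluster CI
  updated: d(CI,EGHJQ)=145/16, d(CI,L)=2
step 6: merge (CI,EGHJQ) at d=145/16, Q=-219/16; branch lengths CI→135/32, EGHJQ→155/32; new cluster CEGHIJQ
  updated: d(CEGHIJQ,L)=-71/32
step 7: merge (CEGHIJQ,L) at d=-71/32; branch lengths CEGHIJQ→-71/64, L→-71/64; new cluster CEGHIJLQ
final tree: (((C:111/32,I:17/32):135/32,(((E:79/10,H:11/10):41/8,(G:11/6,J:31/6):99/8):35/6,Q:17/12):155/32):-71/64,L:-71/64)
total length: 1651/32

(((C:111/32,I:17/32):135/32,(((E:79/10,H:11/10):41/8,(G:11/6,J:31/6):99/8):35/6,Q:17/12):155/32):-71/64,L:-71/64)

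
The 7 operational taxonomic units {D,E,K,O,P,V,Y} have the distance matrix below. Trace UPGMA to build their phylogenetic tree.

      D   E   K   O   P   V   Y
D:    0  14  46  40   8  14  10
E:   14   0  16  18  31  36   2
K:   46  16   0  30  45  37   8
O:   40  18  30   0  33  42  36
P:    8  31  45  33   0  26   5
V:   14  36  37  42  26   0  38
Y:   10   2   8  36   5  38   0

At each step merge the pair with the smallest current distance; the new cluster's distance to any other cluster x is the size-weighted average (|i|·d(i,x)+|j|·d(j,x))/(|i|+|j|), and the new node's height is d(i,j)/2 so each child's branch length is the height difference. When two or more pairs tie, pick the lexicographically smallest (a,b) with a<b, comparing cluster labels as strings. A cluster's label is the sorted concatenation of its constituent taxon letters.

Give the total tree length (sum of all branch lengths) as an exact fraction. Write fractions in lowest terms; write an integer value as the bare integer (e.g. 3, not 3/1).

iteration 1: select E,Y (d=2); attach at lengths (1, 1); label the merged cluster EY
  updated: d(D,EY)=12, d(EY,K)=12, d(EY,O)=27, d(EY,P)=18, d(EY,V)=37
iteration 2: select D,P (d=8); attach at lengths (4, 4); label the merged cluster DP
  updated: d(DP,EY)=15, d(DP,K)=91/2, d(DP,O)=73/2, d(DP,V)=20
iteration 3: select EY,K (d=12); attach at lengths (5, 6); label the merged cluster EKY
  updated: d(DP,EKY)=151/6, d(EKY,O)=28, d(EKY,V)=37
iteration 4: select DP,V (d=20); attach at lengths (6, 10); label the merged cluster DPV
  updated: d(DPV,EKY)=262/9, d(DPV,O)=115/3
iteration 5: select EKY,O (d=28); attach at lengths (8, 14); label the merged cluster EKOY
  updated: d(DPV,EKOY)=377/12
iteration 6: select DPV,EKOY (d=377/12); attach at lengths (137/24, 41/24); label the merged cluster DEKOPVY
final tree: (((D:4,P:4):6,V:10):137/24,(((E:1,Y:1):5,K:6):8,O:14):41/24)
total length: 797/12

797/12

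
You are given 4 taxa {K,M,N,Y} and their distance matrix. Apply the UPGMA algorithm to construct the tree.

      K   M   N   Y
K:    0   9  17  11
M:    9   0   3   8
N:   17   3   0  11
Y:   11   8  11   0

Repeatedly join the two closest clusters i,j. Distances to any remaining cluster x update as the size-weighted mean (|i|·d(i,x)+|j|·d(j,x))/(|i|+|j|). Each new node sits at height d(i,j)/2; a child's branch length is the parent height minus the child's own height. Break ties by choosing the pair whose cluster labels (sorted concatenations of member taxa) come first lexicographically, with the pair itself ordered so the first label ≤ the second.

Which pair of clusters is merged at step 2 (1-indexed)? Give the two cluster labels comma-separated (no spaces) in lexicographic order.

1. join M+N (d=3) ⇒ MN; edges |M|=3/2, |N|=3/2
  updated: d(K,MN)=13, d(MN,Y)=19/2
2. join MN+Y (d=19/2) ⇒ MNY; edges |MN|=13/4, |Y|=19/4
  updated: d(K,MNY)=37/3
3. join K+MNY (d=37/3) ⇒ KMNY; edges |K|=37/6, |MNY|=17/12
final tree: (K:37/6,((M:3/2,N:3/2):13/4,Y:19/4):17/12)
total length: 223/12

MN,Y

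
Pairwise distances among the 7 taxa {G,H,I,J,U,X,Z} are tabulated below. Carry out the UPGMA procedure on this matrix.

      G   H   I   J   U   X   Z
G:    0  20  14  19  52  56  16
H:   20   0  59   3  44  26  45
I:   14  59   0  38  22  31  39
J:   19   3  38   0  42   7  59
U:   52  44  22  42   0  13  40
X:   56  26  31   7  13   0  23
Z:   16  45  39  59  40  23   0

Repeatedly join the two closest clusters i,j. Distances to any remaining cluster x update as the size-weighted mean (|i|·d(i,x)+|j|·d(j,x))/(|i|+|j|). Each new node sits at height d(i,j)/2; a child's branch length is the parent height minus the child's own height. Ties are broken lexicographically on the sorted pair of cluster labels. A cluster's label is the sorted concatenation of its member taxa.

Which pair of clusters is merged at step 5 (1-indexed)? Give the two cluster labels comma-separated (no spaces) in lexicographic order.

1. join H+J (d=3) ⇒ HJ; edges |H|=3/2, |J|=3/2
  updated: d(G,HJ)=39/2, d(HJ,I)=97/2, d(HJ,U)=43, d(HJ,X)=33/2, d(HJ,Z)=52
2. join U+X (d=13) ⇒ UX; edges |U|=13/2, |X|=13/2
  updated: d(G,UX)=54, d(HJ,UX)=119/4, d(I,UX)=53/2, d(UX,Z)=63/2
3. join G+I (d=14) ⇒ GI; edges |G|=7, |I|=7
  updated: d(GI,HJ)=34, d(GI,UX)=161/4, d(GI,Z)=55/2
4. join GI+Z (d=55/2) ⇒ GIZ; edges |GI|=27/4, |Z|=55/4
  updated: d(GIZ,HJ)=40, d(GIZ,UX)=112/3
5. join HJ+UX (d=119/4) ⇒ HJUX; edges |HJ|=107/8, |UX|=67/8
  updated: d(GIZ,HJUX)=116/3
6. join GIZ+HJUX (d=116/3) ⇒ GHIJUXZ; edges |GIZ|=67/12, |HJUX|=107/24
final tree: (((G:7,I:7):27/4,Z:55/4):67/12,((H:3/2,J:3/2):107/8,(U:13/2,X:13/2):67/8):107/24)
total length: 1975/24

HJ,UX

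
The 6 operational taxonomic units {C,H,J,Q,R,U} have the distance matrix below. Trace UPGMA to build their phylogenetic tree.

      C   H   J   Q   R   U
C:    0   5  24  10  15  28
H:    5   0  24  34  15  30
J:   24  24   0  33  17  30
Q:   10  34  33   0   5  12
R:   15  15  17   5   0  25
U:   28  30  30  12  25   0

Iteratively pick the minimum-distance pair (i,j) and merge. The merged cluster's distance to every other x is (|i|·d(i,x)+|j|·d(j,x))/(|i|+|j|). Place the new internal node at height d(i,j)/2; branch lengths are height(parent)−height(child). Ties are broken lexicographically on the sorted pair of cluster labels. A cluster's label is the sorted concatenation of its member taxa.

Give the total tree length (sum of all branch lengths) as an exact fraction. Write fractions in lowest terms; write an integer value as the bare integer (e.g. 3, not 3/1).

iteration 1: select C,H (d=5); attach at lengths (5/2, 5/2); label the merged cluster CH
  updated: d(CH,J)=24, d(CH,Q)=22, d(CH,R)=15, d(CH,U)=29
iteration 2: select Q,R (d=5); attach at lengths (5/2, 5/2); label the merged cluster QR
  updated: d(CH,QR)=37/2, d(J,QR)=25, d(QR,U)=37/2
iteration 3: select CH,QR (d=37/2); attach at lengths (27/4, 27/4); label the merged cluster CHQR
  updated: d(CHQR,J)=49/2, d(CHQR,U)=95/4
iteration 4: select CHQR,U (d=95/4); attach at lengths (21/8, 95/8); label the merged cluster CHQRU
  updated: d(CHQRU,J)=128/5
iteration 5: select CHQRU,J (d=128/5); attach at lengths (37/40, 64/5); label the merged cluster CHJQRU
final tree: ((((C:5/2,H:5/2):27/4,(Q:5/2,R:5/2):27/4):21/8,U:95/8):37/40,J:64/5)
total length: 2069/40

2069/40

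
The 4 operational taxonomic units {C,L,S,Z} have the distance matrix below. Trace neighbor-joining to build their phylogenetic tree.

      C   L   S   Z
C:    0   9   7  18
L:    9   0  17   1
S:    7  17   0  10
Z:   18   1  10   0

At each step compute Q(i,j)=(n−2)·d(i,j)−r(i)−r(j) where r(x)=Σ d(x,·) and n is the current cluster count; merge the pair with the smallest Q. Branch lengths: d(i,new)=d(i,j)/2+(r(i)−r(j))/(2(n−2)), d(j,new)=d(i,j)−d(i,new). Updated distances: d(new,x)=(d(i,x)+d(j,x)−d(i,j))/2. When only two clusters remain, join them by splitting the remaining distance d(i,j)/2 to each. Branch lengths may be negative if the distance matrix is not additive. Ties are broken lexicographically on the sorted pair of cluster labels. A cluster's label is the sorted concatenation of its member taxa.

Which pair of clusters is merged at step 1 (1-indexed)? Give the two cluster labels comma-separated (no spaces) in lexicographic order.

step 1: merge (C,S) at d=7, Q=-54; branch lengths C→7/2, S→7/2; new cluster CS
  updated: d(CS,L)=19/2, d(CS,Z)=21/2
step 2: merge (CS,L) at d=19/2, Q=-21; branch lengths CS→19/2, L→0; new cluster CLS
  updated: d(CLS,Z)=1
step 3: merge (CLS,Z) at d=1; branch lengths CLS→1/2, Z→1/2; new cluster CLSZ
final tree: (((C:7/2,S:7/2):19/2,L:0):1/2,Z:1/2)
total length: 35/2

C,S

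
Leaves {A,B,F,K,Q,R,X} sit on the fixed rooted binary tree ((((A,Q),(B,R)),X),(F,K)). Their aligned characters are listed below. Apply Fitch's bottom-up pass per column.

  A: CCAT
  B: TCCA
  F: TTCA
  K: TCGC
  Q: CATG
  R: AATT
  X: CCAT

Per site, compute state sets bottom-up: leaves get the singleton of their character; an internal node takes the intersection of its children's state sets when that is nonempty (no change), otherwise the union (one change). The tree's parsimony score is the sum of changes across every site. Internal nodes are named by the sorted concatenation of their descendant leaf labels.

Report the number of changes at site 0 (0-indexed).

[col 0] AQ: children A:{C}, Q:{C} ∩→ {C}; cost 0
[col 0] BR: children B:{T}, R:{A} ∪→ {A,T}; cost 1
[col 0] ABQR: children AQ:{C}, BR:{A,T} ∪→ {A,C,T}; cost 1
[col 0] ABQRX: children ABQR:{A,C,T}, X:{C} ∩→ {C}; cost 0
[col 0] FK: children F:{T}, K:{T} ∩→ {T}; cost 0
[col 0] ABFKQRX: children ABQRX:{C}, FK:{T} ∪→ {C,T}; cost 1
[col 1] AQ: children A:{C}, Q:{A} ∪→ {A,C}; cost 1
[col 1] BR: children B:{C}, R:{A} ∪→ {A,C}; cost 1
[col 1] ABQR: children AQ:{A,C}, BR:{A,C} ∩→ {A,C}; cost 0
[col 1] ABQRX: children ABQR:{A,C}, X:{C} ∩→ {C}; cost 0
[col 1] FK: children F:{T}, K:{C} ∪→ {C,T}; cost 1
[col 1] ABFKQRX: children ABQRX:{C}, FK:{C,T} ∩→ {C}; cost 0
[col 2] AQ: children A:{A}, Q:{T} ∪→ {A,T}; cost 1
[col 2] BR: children B:{C}, R:{T} ∪→ {C,T}; cost 1
[col 2] ABQR: children AQ:{A,T}, BR:{C,T} ∩→ {T}; cost 0
[col 2] ABQRX: children ABQR:{T}, X:{A} ∪→ {A,T}; cost 1
[col 2] FK: children F:{C}, K:{G} ∪→ {C,G}; cost 1
[col 2] ABFKQRX: children ABQRX:{A,T}, FK:{C,G} ∪→ {A,C,G,T}; cost 1
[col 3] AQ: children A:{T}, Q:{G} ∪→ {G,T}; cost 1
[col 3] BR: children B:{A}, R:{T} ∪→ {A,T}; cost 1
[col 3] ABQR: children AQ:{G,T}, BR:{A,T} ∩→ {T}; cost 0
[col 3] ABQRX: children ABQR:{T}, X:{T} ∩→ {T}; cost 0
[col 3] FK: children F:{A}, K:{C} ∪→ {A,C}; cost 1
[col 3] ABFKQRX: children ABQRX:{T}, FK:{A,C} ∪→ {A,C,T}; cost 1
per-site changes: [3, 3, 5, 4]; total = 15

3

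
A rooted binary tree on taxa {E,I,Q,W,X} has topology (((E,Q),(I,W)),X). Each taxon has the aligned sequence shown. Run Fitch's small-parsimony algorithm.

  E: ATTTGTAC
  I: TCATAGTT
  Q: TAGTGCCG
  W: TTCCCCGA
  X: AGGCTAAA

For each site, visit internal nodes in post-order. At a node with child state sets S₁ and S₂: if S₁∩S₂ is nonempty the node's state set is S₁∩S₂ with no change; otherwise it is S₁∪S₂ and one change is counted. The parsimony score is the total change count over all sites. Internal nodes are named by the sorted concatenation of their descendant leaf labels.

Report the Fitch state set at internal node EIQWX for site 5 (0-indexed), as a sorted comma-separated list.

EQ@0: {A} ∪ {T} = {A,T} (union, +1)
IW@0: {T} ∩ {T} = {T} (intersection, +0)
EIQW@0: {A,T} ∩ {T} = {T} (intersection, +0)
EIQWX@0: {T} ∪ {A} = {A,T} (union, +1)
EQ@1: {T} ∪ {A} = {A,T} (union, +1)
IW@1: {C} ∪ {T} = {C,T} (union, +1)
EIQW@1: {A,T} ∩ {C,T} = {T} (intersection, +0)
EIQWX@1: {T} ∪ {G} = {G,T} (union, +1)
EQ@2: {T} ∪ {G} = {G,T} (union, +1)
IW@2: {A} ∪ {C} = {A,C} (union, +1)
EIQW@2: {G,T} ∪ {A,C} = {A,C,G,T} (union, +1)
EIQWX@2: {A,C,G,T} ∩ {G} = {G} (intersection, +0)
EQ@3: {T} ∩ {T} = {T} (intersection, +0)
IW@3: {T} ∪ {C} = {C,T} (union, +1)
EIQW@3: {T} ∩ {C,T} = {T} (intersection, +0)
EIQWX@3: {T} ∪ {C} = {C,T} (union, +1)
EQ@4: {G} ∩ {G} = {G} (intersection, +0)
IW@4: {A} ∪ {C} = {A,C} (union, +1)
EIQW@4: {G} ∪ {A,C} = {A,C,G} (union, +1)
EIQWX@4: {A,C,G} ∪ {T} = {A,C,G,T} (union, +1)
EQ@5: {T} ∪ {C} = {C,T} (union, +1)
IW@5: {G} ∪ {C} = {C,G} (union, +1)
EIQW@5: {C,T} ∩ {C,G} = {C} (intersection, +0)
EIQWX@5: {C} ∪ {A} = {A,C} (union, +1)
EQ@6: {A} ∪ {C} = {A,C} (union, +1)
IW@6: {T} ∪ {G} = {G,T} (union, +1)
EIQW@6: {A,C} ∪ {G,T} = {A,C,G,T} (union, +1)
EIQWX@6: {A,C,G,T} ∩ {A} = {A} (intersection, +0)
EQ@7: {C} ∪ {G} = {C,G} (union, +1)
IW@7: {T} ∪ {A} = {A,T} (union, +1)
EIQW@7: {C,G} ∪ {A,T} = {A,C,G,T} (union, +1)
EIQWX@7: {A,C,G,T} ∩ {A} = {A} (intersection, +0)
per-site changes: [2, 3, 3, 2, 3, 3, 3, 3]; total = 22

A,C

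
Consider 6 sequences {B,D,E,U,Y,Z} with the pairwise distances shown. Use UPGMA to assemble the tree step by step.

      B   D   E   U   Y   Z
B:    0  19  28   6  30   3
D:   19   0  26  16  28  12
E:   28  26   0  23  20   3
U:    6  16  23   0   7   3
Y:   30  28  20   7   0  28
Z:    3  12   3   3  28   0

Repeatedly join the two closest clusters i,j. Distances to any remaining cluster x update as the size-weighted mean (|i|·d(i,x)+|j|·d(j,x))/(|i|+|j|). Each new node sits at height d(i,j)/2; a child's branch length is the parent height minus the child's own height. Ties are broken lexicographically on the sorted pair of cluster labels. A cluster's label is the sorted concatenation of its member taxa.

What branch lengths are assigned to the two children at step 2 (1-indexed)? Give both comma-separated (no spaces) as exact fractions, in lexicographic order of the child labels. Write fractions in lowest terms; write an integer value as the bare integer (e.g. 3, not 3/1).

step 1: merge (B,Z) at d=3; branch lengths B→3/2, Z→3/2; new cluster BZ
  updated: d(BZ,D)=31/2, d(BZ,E)=31/2, d(BZ,U)=9/2, d(BZ,Y)=29
step 2: merge (BZ,U) at d=9/2; branch lengths BZ→3/4, U→9/4; new cluster BUZ
  updated: d(BUZ,D)=47/3, d(BUZ,E)=18, d(BUZ,Y)=65/3
step 3: merge (BUZ,D) at d=47/3; branch lengths BUZ→67/12, D→47/6; new cluster BDUZ
  updated: d(BDUZ,E)=20, d(BDUZ,Y)=93/4
step 4: merge (BDUZ,E) at d=20; branch lengths BDUZ→13/6, E→10; new cluster BDEUZ
  updated: d(BDEUZ,Y)=113/5
step 5: merge (BDEUZ,Y) at d=113/5; branch lengths BDEUZ→13/10, Y→113/10; new cluster BDEUYZ
final tree: (((((B:3/2,Z:3/2):3/4,U:9/4):67/12,D:47/6):13/6,E:10):13/10,Y:113/10)
total length: 2651/60

3/4,9/4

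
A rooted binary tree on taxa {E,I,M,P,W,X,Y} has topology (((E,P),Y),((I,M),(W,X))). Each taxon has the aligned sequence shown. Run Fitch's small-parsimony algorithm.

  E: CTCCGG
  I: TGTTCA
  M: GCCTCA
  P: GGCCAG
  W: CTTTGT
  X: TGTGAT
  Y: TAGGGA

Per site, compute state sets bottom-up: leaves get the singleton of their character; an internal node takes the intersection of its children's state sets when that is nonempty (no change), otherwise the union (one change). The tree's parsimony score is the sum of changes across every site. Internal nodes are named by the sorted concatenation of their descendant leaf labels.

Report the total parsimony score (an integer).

[col 0] EP: children E:{C}, P:{G} ∪→ {C,G}; cost 1
[col 0] EPY: children EP:{C,G}, Y:{T} ∪→ {C,G,T}; cost 1
[col 0] IM: children I:{T}, M:{G} ∪→ {G,T}; cost 1
[col 0] WX: children W:{C}, X:{T} ∪→ {C,T}; cost 1
[col 0] IMWX: children IM:{G,T}, WX:{C,T} ∩→ {T}; cost 0
[col 0] EIMPWXY: children EPY:{C,G,T}, IMWX:{T} ∩→ {T}; cost 0
[col 1] EP: children E:{T}, P:{G} ∪→ {G,T}; cost 1
[col 1] EPY: children EP:{G,T}, Y:{A} ∪→ {A,G,T}; cost 1
[col 1] IM: children I:{G}, M:{C} ∪→ {C,G}; cost 1
[col 1] WX: children W:{T}, X:{G} ∪→ {G,T}; cost 1
[col 1] IMWX: children IM:{C,G}, WX:{G,T} ∩→ {G}; cost 0
[col 1] EIMPWXY: children EPY:{A,G,T}, IMWX:{G} ∩→ {G}; cost 0
[col 2] EP: children E:{C}, P:{C} ∩→ {C}; cost 0
[col 2] EPY: children EP:{C}, Y:{G} ∪→ {C,G}; cost 1
[col 2] IM: children I:{T}, M:{C} ∪→ {C,T}; cost 1
[col 2] WX: children W:{T}, X:{T} ∩→ {T}; cost 0
[col 2] IMWX: children IM:{C,T}, WX:{T} ∩→ {T}; cost 0
[col 2] EIMPWXY: children EPY:{C,G}, IMWX:{T} ∪→ {C,G,T}; cost 1
[col 3] EP: children E:{C}, P:{C} ∩→ {C}; cost 0
[col 3] EPY: children EP:{C}, Y:{G} ∪→ {C,G}; cost 1
[col 3] IM: children I:{T}, M:{T} ∩→ {T}; cost 0
[col 3] WX: children W:{T}, X:{G} ∪→ {G,T}; cost 1
[col 3] IMWX: children IM:{T}, WX:{G,T} ∩→ {T}; cost 0
[col 3] EIMPWXY: children EPY:{C,G}, IMWX:{T} ∪→ {C,G,T}; cost 1
[col 4] EP: children E:{G}, P:{A} ∪→ {A,G}; cost 1
[col 4] EPY: children EP:{A,G}, Y:{G} ∩→ {G}; cost 0
[col 4] IM: children I:{C}, M:{C} ∩→ {C}; cost 0
[col 4] WX: children W:{G}, X:{A} ∪→ {A,G}; cost 1
[col 4] IMWX: children IM:{C}, WX:{A,G} ∪→ {A,C,G}; cost 1
[col 4] EIMPWXY: children EPY:{G}, IMWX:{A,C,G} ∩→ {G}; cost 0
[col 5] EP: children E:{G}, P:{G} ∩→ {G}; cost 0
[col 5] EPY: children EP:{G}, Y:{A} ∪→ {A,G}; cost 1
[col 5] IM: children I:{A}, M:{A} ∩→ {A}; cost 0
[col 5] WX: children W:{T}, X:{T} ∩→ {T}; cost 0
[col 5] IMWX: children IM:{A}, WX:{T} ∪→ {A,T}; cost 1
[col 5] EIMPWXY: children EPY:{A,G}, IMWX:{A,T} ∩→ {A}; cost 0
per-site changes: [4, 4, 3, 3, 3, 2]; total = 19

19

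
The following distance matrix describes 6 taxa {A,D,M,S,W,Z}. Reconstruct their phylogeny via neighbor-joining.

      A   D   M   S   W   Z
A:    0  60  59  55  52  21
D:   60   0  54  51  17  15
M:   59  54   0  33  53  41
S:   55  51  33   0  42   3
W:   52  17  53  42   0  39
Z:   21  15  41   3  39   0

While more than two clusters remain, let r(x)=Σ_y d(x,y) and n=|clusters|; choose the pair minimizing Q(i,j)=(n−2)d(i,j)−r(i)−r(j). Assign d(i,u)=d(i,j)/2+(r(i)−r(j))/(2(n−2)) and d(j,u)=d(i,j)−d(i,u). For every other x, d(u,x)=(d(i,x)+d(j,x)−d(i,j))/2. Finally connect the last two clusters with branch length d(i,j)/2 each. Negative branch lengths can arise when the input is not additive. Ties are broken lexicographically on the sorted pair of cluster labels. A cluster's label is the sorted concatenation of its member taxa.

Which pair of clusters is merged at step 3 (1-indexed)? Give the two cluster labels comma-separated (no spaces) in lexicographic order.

A,Z

iteration 1: select D,W (d=17, Q=-332); attach at lengths (31/4, 37/4); label the merged cluster DW
  updated: d(A,DW)=95/2, d(DW,M)=45, d(DW,S)=38, d(DW,Z)=37/2
iteration 2: select M,S (d=33, Q=-208); attach at lengths (74/3, 25/3); label the merged cluster MS
  updated: d(A,MS)=81/2, d(DW,MS)=25, d(MS,Z)=11/2
iteration 3: select A,Z (d=21, Q=-112); attach at lengths (53/2, -11/2); label the merged cluster AZ
  updated: d(AZ,DW)=45/2, d(AZ,MS)=25/2
iteration 4: select AZ,DW (d=45/2, Q=-60); attach at lengths (5, 35/2); label the merged cluster ADWZ
  updated: d(ADWZ,MS)=15/2
iteration 5: select ADWZ,MS (d=15/2); attach at lengths (15/4, 15/4); label the merged cluster ADMSWZ
final tree: (((A:53/2,Z:-11/2):5,(D:31/4,W:37/4):35/2):15/4,(M:74/3,S:25/3):15/4)
total length: 101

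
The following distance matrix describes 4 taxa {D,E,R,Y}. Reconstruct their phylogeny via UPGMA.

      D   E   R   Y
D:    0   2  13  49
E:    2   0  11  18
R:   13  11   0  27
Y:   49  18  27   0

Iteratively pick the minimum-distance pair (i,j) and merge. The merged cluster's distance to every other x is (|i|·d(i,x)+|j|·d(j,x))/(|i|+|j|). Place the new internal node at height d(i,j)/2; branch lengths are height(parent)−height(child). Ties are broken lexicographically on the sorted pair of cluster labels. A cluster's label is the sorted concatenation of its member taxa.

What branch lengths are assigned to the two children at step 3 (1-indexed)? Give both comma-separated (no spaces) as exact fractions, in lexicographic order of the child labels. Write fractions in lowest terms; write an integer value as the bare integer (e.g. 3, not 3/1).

29/3,47/3

1. join D+E (d=2) ⇒ DE; edges |D|=1, |E|=1
  updated: d(DE,R)=12, d(DE,Y)=67/2
2. join DE+R (d=12) ⇒ DER; edges |DE|=5, |R|=6
  updated: d(DER,Y)=94/3
3. join DER+Y (d=94/3) ⇒ DERY; edges |DER|=29/3, |Y|=47/3
final tree: (((D:1,E:1):5,R:6):29/3,Y:47/3)
total length: 115/3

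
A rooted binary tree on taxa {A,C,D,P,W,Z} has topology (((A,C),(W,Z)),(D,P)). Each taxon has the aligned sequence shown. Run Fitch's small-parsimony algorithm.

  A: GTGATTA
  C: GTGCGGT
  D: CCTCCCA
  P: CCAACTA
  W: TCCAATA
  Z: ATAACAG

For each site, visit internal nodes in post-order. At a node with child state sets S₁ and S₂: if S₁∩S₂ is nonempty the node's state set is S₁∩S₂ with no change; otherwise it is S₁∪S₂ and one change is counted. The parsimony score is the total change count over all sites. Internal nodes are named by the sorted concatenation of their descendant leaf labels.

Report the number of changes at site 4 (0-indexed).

site 0, node AC: A={G} ∩ C={G} → {G} (+0)
site 0, node WZ: W={T} ∪ Z={A} → {A,T} (+1)
site 0, node ACWZ: AC={G} ∪ WZ={A,T} → {A,G,T} (+1)
site 0, node DP: D={C} ∩ P={C} → {C} (+0)
site 0, node ACDPWZ: ACWZ={A,G,T} ∪ DP={C} → {A,C,G,T} (+1)
site 1, node AC: A={T} ∩ C={T} → {T} (+0)
site 1, node WZ: W={C} ∪ Z={T} → {C,T} (+1)
site 1, node ACWZ: AC={T} ∩ WZ={C,T} → {T} (+0)
site 1, node DP: D={C} ∩ P={C} → {C} (+0)
site 1, node ACDPWZ: ACWZ={T} ∪ DP={C} → {C,T} (+1)
site 2, node AC: A={G} ∩ C={G} → {G} (+0)
site 2, node WZ: W={C} ∪ Z={A} → {A,C} (+1)
site 2, node ACWZ: AC={G} ∪ WZ={A,C} → {A,C,G} (+1)
site 2, node DP: D={T} ∪ P={A} → {A,T} (+1)
site 2, node ACDPWZ: ACWZ={A,C,G} ∩ DP={A,T} → {A} (+0)
site 3, node AC: A={A} ∪ C={C} → {A,C} (+1)
site 3, node WZ: W={A} ∩ Z={A} → {A} (+0)
site 3, node ACWZ: AC={A,C} ∩ WZ={A} → {A} (+0)
site 3, node DP: D={C} ∪ P={A} → {A,C} (+1)
site 3, node ACDPWZ: ACWZ={A} ∩ DP={A,C} → {A} (+0)
site 4, node AC: A={T} ∪ C={G} → {G,T} (+1)
site 4, node WZ: W={A} ∪ Z={C} → {A,C} (+1)
site 4, node ACWZ: AC={G,T} ∪ WZ={A,C} → {A,C,G,T} (+1)
site 4, node DP: D={C} ∩ P={C} → {C} (+0)
site 4, node ACDPWZ: ACWZ={A,C,G,T} ∩ DP={C} → {C} (+0)
site 5, node AC: A={T} ∪ C={G} → {G,T} (+1)
site 5, node WZ: W={T} ∪ Z={A} → {A,T} (+1)
site 5, node ACWZ: AC={G,T} ∩ WZ={A,T} → {T} (+0)
site 5, node DP: D={C} ∪ P={T} → {C,T} (+1)
site 5, node ACDPWZ: ACWZ={T} ∩ DP={C,T} → {T} (+0)
site 6, node AC: A={A} ∪ C={T} → {A,T} (+1)
site 6, node WZ: W={A} ∪ Z={G} → {A,G} (+1)
site 6, node ACWZ: AC={A,T} ∩ WZ={A,G} → {A} (+0)
site 6, node DP: D={A} ∩ P={A} → {A} (+0)
site 6, node ACDPWZ: ACWZ={A} ∩ DP={A} → {A} (+0)
per-site changes: [3, 2, 3, 2, 3, 3, 2]; total = 18

3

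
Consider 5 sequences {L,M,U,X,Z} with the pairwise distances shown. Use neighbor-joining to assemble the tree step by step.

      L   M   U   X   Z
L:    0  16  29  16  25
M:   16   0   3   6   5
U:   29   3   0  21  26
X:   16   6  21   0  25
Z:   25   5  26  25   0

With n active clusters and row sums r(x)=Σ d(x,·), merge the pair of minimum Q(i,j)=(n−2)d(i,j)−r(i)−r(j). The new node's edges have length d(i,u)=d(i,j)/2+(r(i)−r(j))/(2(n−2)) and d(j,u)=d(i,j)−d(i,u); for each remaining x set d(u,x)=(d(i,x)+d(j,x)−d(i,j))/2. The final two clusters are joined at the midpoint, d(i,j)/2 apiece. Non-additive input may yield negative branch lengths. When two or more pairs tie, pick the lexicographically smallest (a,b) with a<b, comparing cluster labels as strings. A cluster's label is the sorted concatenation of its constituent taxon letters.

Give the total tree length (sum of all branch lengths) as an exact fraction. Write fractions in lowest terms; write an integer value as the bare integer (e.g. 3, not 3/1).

1. join L+X (d=16, Q=-106) ⇒ LX; edges |L|=11, |X|=5
  updated: d(LX,M)=3, d(LX,U)=17, d(LX,Z)=17
2. join LX+Z (d=17, Q=-51) ⇒ LXZ; edges |LX|=23/4, |Z|=45/4
  updated: d(LXZ,M)=-9/2, d(LXZ,U)=13
3. join LXZ+M (d=-9/2, Q=-23/2) ⇒ LMXZ; edges |LXZ|=11/4, |M|=-29/4
  updated: d(LMXZ,U)=41/4
4. join LMXZ+U (d=41/4) ⇒ LMUXZ; edges |LMXZ|=41/8, |U|=41/8
final tree: ((((L:11,X:5):23/4,Z:45/4):11/4,M:-29/4):41/8,U:41/8)
total length: 155/4

155/4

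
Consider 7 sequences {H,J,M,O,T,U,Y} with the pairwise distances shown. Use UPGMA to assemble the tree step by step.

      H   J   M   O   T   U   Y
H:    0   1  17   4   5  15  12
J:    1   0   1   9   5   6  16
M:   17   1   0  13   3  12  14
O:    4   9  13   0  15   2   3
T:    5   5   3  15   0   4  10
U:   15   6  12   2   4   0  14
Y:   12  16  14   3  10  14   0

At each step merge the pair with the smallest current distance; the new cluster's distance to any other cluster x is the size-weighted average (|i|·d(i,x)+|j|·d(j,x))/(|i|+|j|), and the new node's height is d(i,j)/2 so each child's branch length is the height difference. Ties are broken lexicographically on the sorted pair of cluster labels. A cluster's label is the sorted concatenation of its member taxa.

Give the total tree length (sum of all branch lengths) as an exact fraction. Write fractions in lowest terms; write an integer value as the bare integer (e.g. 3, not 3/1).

iteration 1: select H,J (d=1); attach at lengths (1/2, 1/2); label the merged cluster HJ
  updated: d(HJ,M)=9, d(HJ,O)=13/2, d(HJ,T)=5, d(HJ,U)=21/2, d(HJ,Y)=14
iteration 2: select O,U (d=2); attach at lengths (1, 1); label the merged cluster OU
  updated: d(HJ,OU)=17/2, d(M,OU)=25/2, d(OU,T)=19/2, d(OU,Y)=17/2
iteration 3: select M,T (d=3); attach at lengths (3/2, 3/2); label the merged cluster MT
  updated: d(HJ,MT)=7, d(MT,OU)=11, d(MT,Y)=12
iteration 4: select HJ,MT (d=7); attach at lengths (3, 2); label the merged cluster HJMT
  updated: d(HJMT,OU)=39/4, d(HJMT,Y)=13
iteration 5: select OU,Y (d=17/2); attach at lengths (13/4, 17/4); label the merged cluster OUY
  updated: d(HJMT,OUY)=65/6
iteration 6: select HJMT,OUY (d=65/6); attach at lengths (23/12, 7/6); label the merged cluster HJMOTUY
final tree: (((H:1/2,J:1/2):3,(M:3/2,T:3/2):2):23/12,((O:1,U:1):13/4,Y:17/4):7/6)
total length: 259/12

259/12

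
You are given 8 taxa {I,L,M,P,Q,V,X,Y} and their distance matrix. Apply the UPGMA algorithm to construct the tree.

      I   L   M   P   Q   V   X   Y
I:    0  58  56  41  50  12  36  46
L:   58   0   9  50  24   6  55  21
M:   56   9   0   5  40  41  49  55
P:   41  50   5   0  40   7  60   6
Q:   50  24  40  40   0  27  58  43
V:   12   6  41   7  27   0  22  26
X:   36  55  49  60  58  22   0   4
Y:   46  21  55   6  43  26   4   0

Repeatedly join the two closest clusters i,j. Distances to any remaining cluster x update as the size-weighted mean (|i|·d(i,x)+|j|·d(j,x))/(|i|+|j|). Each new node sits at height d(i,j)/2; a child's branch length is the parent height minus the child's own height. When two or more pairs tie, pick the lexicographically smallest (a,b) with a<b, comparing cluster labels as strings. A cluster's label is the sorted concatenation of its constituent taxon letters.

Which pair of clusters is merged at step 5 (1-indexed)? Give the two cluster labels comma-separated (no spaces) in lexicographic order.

1. join X+Y (d=4) ⇒ XY; edges |X|=2, |Y|=2
  updated: d(I,XY)=41, d(L,XY)=38, d(M,XY)=52, d(P,XY)=33, d(Q,XY)=101/2, d(V,XY)=24
2. join M+P (d=5) ⇒ MP; edges |M|=5/2, |P|=5/2
  updated: d(I,MP)=97/2, d(L,MP)=59/2, d(MP,Q)=40, d(MP,V)=24, d(MP,XY)=85/2
3. join L+V (d=6) ⇒ LV; edges |L|=3, |V|=3
  updated: d(I,LV)=35, d(LV,MP)=107/4, d(LV,Q)=51/2, d(LV,XY)=31
4. join LV+Q (d=51/2) ⇒ LQV; edges |LV|=39/4, |Q|=51/4
  updated: d(I,LQV)=40, d(LQV,MP)=187/6, d(LQV,XY)=75/2
5. join LQV+MP (d=187/6) ⇒ LMPQV; edges |LQV|=17/6, |MP|=157/12
  updated: d(I,LMPQV)=217/5, d(LMPQV,XY)=79/2
6. join LMPQV+XY (d=79/2) ⇒ LMPQVXY; edges |LMPQV|=25/6, |XY|=71/4
  updated: d(I,LMPQVXY)=299/7
7. join I+LMPQVXY (d=299/7) ⇒ ILMPQVXY; edges |I|=299/14, |LMPQVXY|=45/28
final tree: (I:299/14,((((L:3,V:3):39/4,Q:51/4):17/6,(M:5/2,P:5/2):157/12):25/6,(X:2,Y:2):71/4):45/28)
total length: 8257/84

LQV,MP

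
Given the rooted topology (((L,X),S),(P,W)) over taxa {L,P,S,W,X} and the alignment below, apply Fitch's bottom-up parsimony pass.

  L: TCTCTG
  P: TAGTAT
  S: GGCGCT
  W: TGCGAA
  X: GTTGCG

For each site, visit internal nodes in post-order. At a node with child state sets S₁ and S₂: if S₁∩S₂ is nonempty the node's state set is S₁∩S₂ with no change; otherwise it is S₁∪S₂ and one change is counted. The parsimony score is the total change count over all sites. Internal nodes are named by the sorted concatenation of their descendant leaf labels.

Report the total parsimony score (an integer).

site 0, node LX: L={T} ∪ X={G} → {G,T} (+1)
site 0, node LSX: LX={G,T} ∩ S={G} → {G} (+0)
site 0, node PW: P={T} ∩ W={T} → {T} (+0)
site 0, node LPSWX: LSX={G} ∪ PW={T} → {G,T} (+1)
site 1, node LX: L={C} ∪ X={T} → {C,T} (+1)
site 1, node LSX: LX={C,T} ∪ S={G} → {C,G,T} (+1)
site 1, node PW: P={A} ∪ W={G} → {A,G} (+1)
site 1, node LPSWX: LSX={C,G,T} ∩ PW={A,G} → {G} (+0)
site 2, node LX: L={T} ∩ X={T} → {T} (+0)
site 2, node LSX: LX={T} ∪ S={C} → {C,T} (+1)
site 2, node PW: P={G} ∪ W={C} → {C,G} (+1)
site 2, node LPSWX: LSX={C,T} ∩ PW={C,G} → {C} (+0)
site 3, node LX: L={C} ∪ X={G} → {C,G} (+1)
site 3, node LSX: LX={C,G} ∩ S={G} → {G} (+0)
site 3, node PW: P={T} ∪ W={G} → {G,T} (+1)
site 3, node LPSWX: LSX={G} ∩ PW={G,T} → {G} (+0)
site 4, node LX: L={T} ∪ X={C} → {C,T} (+1)
site 4, node LSX: LX={C,T} ∩ S={C} → {C} (+0)
site 4, node PW: P={A} ∩ W={A} → {A} (+0)
site 4, node LPSWX: LSX={C} ∪ PW={A} → {A,C} (+1)
site 5, node LX: L={G} ∩ X={G} → {G} (+0)
site 5, node LSX: LX={G} ∪ S={T} → {G,T} (+1)
site 5, node PW: P={T} ∪ W={A} → {A,T} (+1)
site 5, node LPSWX: LSX={G,T} ∩ PW={A,T} → {T} (+0)
per-site changes: [2, 3, 2, 2, 2, 2]; total = 13

13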